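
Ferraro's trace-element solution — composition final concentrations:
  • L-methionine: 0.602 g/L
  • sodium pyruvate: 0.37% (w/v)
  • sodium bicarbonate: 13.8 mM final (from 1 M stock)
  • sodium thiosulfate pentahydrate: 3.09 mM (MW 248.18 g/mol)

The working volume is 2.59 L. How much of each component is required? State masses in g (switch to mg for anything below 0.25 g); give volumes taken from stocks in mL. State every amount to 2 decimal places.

L-methionine 1.56 g; sodium pyruvate 9.58 g; sodium bicarbonate 35.74 mL; sodium thiosulfate pentahydrate 1.99 g

Working volume: 2.59 L.
L-methionine: 0.602 g/L × 2.59 L = 1.56 g
sodium pyruvate: 0.37 g per 100 mL × 2590 mL ÷ 100 = 9.58 g
sodium bicarbonate: dilute stock: 13.8 mM × 2590 mL ÷ 1000 mM = 35.74 mL
sodium thiosulfate pentahydrate: 3.09 mmol/L × 248.18 g/mol × 2.59 L ÷ 1000 = 1.99 g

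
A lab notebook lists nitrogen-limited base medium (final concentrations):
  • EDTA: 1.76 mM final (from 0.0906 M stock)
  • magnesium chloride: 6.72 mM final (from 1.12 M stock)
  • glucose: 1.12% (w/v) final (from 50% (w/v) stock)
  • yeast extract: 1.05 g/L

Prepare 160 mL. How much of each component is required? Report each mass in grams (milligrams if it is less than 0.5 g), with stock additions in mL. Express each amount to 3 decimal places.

EDTA 3.108 mL; magnesium chloride 0.960 mL; glucose 3.584 mL; yeast extract 168.000 mg

Working volume: 160 mL = 0.16 L.
EDTA: dilute stock: 1.76 mM × 160 mL ÷ 90.6 mM = 3.108 mL
magnesium chloride: dilute stock: 6.72 mM × 160 mL ÷ 1120 mM = 0.960 mL
glucose: dilute stock: 1.12% ÷ 50% × 160 mL = 3.584 mL
yeast extract: 1.05 g/L × 0.16 L = 0.168 g = 168.000 mg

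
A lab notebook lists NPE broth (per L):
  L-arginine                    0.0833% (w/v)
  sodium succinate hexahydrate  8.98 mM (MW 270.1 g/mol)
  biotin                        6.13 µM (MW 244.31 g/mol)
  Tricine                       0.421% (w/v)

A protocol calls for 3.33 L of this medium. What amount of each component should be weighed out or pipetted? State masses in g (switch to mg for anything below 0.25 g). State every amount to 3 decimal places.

L-arginine 2.774 g; sodium succinate hexahydrate 8.077 g; biotin 4.987 mg; Tricine 14.019 g

Working volume: 3.33 L.
L-arginine: 0.0833 g per 100 mL × 3330 mL ÷ 100 = 2.774 g
sodium succinate hexahydrate: 8.98 mmol/L × 270.1 g/mol × 3.33 L ÷ 1000 = 8.077 g
biotin: 6.13 µmol/L × 244.31 g/mol × 3.33 L ÷ 1000 = 4.987 mg
Tricine: 0.421% w/v = 4.21 g/L → 4.21 × 3.33 L = 14.019 g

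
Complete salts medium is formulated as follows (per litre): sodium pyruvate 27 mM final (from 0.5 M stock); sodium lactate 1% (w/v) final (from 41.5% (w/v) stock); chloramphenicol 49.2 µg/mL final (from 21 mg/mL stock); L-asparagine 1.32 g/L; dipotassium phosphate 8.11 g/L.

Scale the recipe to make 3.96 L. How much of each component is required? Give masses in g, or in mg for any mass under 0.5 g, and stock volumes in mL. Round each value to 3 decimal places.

Scale factor relative to 1 L: 3.96.
sodium pyruvate: dilute stock: 27 mM × 3960 mL ÷ 500 mM = 213.840 mL
sodium lactate: V = C2·V2/C1 = 1% ÷ 41.5% × 3960 mL = 95.422 mL
chloramphenicol: V = C2·V2/C1 = 49.2 µg/mL × 3960 mL ÷ 21000 µg/mL = 9.278 mL
L-asparagine: 1.32 g/L × 3.96 L = 5.227 g
dipotassium phosphate: 8.11 g/L × 3.96 L = 32.116 g

sodium pyruvate 213.840 mL; sodium lactate 95.422 mL; chloramphenicol 9.278 mL; L-asparagine 5.227 g; dipotassium phosphate 32.116 g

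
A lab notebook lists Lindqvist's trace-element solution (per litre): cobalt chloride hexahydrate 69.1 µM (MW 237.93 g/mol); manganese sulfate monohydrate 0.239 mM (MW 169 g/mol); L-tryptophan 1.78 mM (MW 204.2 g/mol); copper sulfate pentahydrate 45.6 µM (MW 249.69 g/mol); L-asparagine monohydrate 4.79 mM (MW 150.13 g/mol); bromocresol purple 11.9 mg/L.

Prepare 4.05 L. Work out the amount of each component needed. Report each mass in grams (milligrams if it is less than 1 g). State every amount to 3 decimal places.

cobalt chloride hexahydrate 66.586 mg; manganese sulfate monohydrate 163.584 mg; L-tryptophan 1.472 g; copper sulfate pentahydrate 46.113 mg; L-asparagine monohydrate 2.912 g; bromocresol purple 48.195 mg

Scale factor relative to 1 L: 4.05.
cobalt chloride hexahydrate: 69.1 µmol/L × 237.93 g/mol × 4.05 L ÷ 1000 = 66.586 mg
manganese sulfate monohydrate: 0.239 mmol/L × 169 mg/mmol × 4.05 L = 163.584 mg
L-tryptophan: 1.78 mmol/L × 204.2 g/mol × 4.05 L ÷ 1000 = 1.472 g
copper sulfate pentahydrate: 45.6 µmol/L × 249.69 g/mol × 4.05 L ÷ 1000 = 46.113 mg
L-asparagine monohydrate: 4.79 mmol/L × 150.13 g/mol × 4.05 L ÷ 1000 = 2.912 g
bromocresol purple: 11.9 mg/L × 4.05 L = 48.195 mg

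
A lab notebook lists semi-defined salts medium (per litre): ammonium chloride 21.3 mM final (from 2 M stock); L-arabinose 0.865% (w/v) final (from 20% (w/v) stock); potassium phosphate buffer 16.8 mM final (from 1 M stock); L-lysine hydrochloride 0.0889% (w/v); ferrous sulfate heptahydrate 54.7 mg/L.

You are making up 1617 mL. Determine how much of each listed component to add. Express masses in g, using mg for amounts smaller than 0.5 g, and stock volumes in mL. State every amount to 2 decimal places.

Working volume: 1617 mL = 1.617 L.
ammonium chloride: dilute stock: 21.3 mM × 1617 mL ÷ 2000 mM = 17.22 mL
L-arabinose: dilute stock: 0.865% ÷ 20% × 1617 mL = 69.94 mL
potassium phosphate buffer: V = C2·V2/C1 = 16.8 mM × 1617 mL ÷ 1000 mM = 27.17 mL
L-lysine hydrochloride: 0.0889 g per 100 mL × 1617 mL ÷ 100 = 1.44 g
ferrous sulfate heptahydrate: 54.7 mg/L × 1.617 L = 88.45 mg

ammonium chloride 17.22 mL; L-arabinose 69.94 mL; potassium phosphate buffer 27.17 mL; L-lysine hydrochloride 1.44 g; ferrous sulfate heptahydrate 88.45 mg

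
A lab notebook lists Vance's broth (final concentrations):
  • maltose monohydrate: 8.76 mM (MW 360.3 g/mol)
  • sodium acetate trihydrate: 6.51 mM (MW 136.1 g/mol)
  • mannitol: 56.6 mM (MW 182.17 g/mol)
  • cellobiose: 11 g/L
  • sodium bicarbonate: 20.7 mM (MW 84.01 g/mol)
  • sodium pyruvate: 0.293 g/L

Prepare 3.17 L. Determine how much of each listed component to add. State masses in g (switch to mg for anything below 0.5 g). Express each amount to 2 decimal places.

maltose monohydrate 10.01 g; sodium acetate trihydrate 2.81 g; mannitol 32.69 g; cellobiose 34.87 g; sodium bicarbonate 5.51 g; sodium pyruvate 0.93 g

Scale factor relative to 1 L: 3.17.
maltose monohydrate: 8.76 mmol/L × 360.3 g/mol × 3.17 L ÷ 1000 = 10.01 g
sodium acetate trihydrate: 6.51 mmol/L × 136.1 g/mol × 3.17 L ÷ 1000 = 2.81 g
mannitol: 56.6 mmol/L × 182.17 g/mol × 3.17 L ÷ 1000 = 32.69 g
cellobiose: 11 g/L × 3.17 L = 34.87 g
sodium bicarbonate: 20.7 mmol/L × 84.01 g/mol × 3.17 L ÷ 1000 = 5.51 g
sodium pyruvate: 0.293 g/L × 3.17 L = 0.93 g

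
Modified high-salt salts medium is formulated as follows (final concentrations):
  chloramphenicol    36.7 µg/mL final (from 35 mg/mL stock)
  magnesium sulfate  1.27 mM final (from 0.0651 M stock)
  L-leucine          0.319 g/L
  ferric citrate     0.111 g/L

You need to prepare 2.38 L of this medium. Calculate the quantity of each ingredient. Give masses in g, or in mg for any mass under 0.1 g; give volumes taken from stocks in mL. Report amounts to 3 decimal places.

chloramphenicol 2.496 mL; magnesium sulfate 46.430 mL; L-leucine 0.759 g; ferric citrate 0.264 g

Working volume: 2.38 L.
chloramphenicol: dilute stock: 36.7 µg/mL × 2380 mL ÷ 35000 µg/mL = 2.496 mL
magnesium sulfate: dilute stock: 1.27 mM × 2380 mL ÷ 65.1 mM = 46.430 mL
L-leucine: 0.319 g/L × 2.38 L = 0.759 g
ferric citrate: 0.111 g/L × 2.38 L = 0.264 g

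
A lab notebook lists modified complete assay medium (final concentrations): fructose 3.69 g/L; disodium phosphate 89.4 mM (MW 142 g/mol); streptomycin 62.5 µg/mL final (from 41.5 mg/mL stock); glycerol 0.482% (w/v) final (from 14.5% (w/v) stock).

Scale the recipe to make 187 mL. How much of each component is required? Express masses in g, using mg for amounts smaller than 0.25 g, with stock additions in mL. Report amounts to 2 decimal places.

Working volume: 187 mL = 0.187 L.
fructose: 3.69 g/L × 0.187 L = 0.69 g
disodium phosphate: 89.4 mmol/L × 142 g/mol × 0.187 L ÷ 1000 = 2.37 g
streptomycin: V = C2·V2/C1 = 62.5 µg/mL × 187 mL ÷ 41500 µg/mL = 0.28 mL
glycerol: C1V1 = C2V2 → 0.482% ÷ 14.5% × 187 mL = 6.22 mL

fructose 0.69 g; disodium phosphate 2.37 g; streptomycin 0.28 mL; glycerol 6.22 mL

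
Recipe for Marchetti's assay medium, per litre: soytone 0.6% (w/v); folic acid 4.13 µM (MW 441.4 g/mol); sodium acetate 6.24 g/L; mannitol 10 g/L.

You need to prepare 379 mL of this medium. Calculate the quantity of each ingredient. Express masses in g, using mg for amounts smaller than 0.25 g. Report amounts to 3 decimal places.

soytone 2.274 g; folic acid 0.691 mg; sodium acetate 2.365 g; mannitol 3.790 g

Working volume: 379 mL = 0.379 L.
soytone: 0.6 g per 100 mL × 379 mL ÷ 100 = 2.274 g
folic acid: 4.13 µmol/L × 441.4 g/mol × 0.379 L ÷ 1000 = 0.691 mg
sodium acetate: 6.24 g/L × 0.379 L = 2.365 g
mannitol: 10 g/L × 0.379 L = 3.790 g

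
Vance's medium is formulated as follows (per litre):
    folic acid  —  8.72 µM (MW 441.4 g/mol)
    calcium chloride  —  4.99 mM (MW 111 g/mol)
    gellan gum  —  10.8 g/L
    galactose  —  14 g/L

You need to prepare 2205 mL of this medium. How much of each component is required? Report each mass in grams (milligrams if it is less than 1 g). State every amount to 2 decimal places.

folic acid 8.49 mg; calcium chloride 1.22 g; gellan gum 23.81 g; galactose 30.87 g

Scale factor relative to 1 L: 2.205.
folic acid: 8.72 µmol/L × 441.4 g/mol × 2.205 L ÷ 1000 = 8.49 mg
calcium chloride: 4.99 mmol/L × 111 g/mol × 2.205 L ÷ 1000 = 1.22 g
gellan gum: 10.8 g/L × 2.205 L = 23.81 g
galactose: 14 g/L × 2.205 L = 30.87 g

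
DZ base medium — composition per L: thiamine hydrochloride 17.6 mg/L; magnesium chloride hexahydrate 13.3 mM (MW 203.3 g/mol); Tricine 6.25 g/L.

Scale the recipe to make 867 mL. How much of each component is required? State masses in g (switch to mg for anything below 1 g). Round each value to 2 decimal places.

Working volume: 867 mL = 0.867 L.
thiamine hydrochloride: 17.6 mg/L × 0.867 L = 15.26 mg
magnesium chloride hexahydrate: 13.3 mmol/L × 203.3 g/mol × 0.867 L ÷ 1000 = 2.34 g
Tricine: 6.25 g/L × 0.867 L = 5.42 g

thiamine hydrochloride 15.26 mg; magnesium chloride hexahydrate 2.34 g; Tricine 5.42 g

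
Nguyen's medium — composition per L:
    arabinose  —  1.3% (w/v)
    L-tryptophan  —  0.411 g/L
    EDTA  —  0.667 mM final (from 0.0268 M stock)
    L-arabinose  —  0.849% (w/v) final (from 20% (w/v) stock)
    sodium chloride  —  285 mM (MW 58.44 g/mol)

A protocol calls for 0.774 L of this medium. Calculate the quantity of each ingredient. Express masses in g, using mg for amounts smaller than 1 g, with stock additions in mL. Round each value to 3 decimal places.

arabinose 10.062 g; L-tryptophan 318.114 mg; EDTA 19.263 mL; L-arabinose 32.856 mL; sodium chloride 12.891 g

Scale factor relative to 1 L: 0.774.
arabinose: 1.3% w/v = 13 g/L → 13 × 0.774 L = 10.062 g
L-tryptophan: 0.411 g/L × 0.774 L = 0.318114 g = 318.114 mg
EDTA: C1V1 = C2V2 → 0.667 mM × 774 mL ÷ 26.8 mM = 19.263 mL
L-arabinose: V = C2·V2/C1 = 0.849% ÷ 20% × 774 mL = 32.856 mL
sodium chloride: 285 mmol/L × 58.44 g/mol × 0.774 L ÷ 1000 = 12.891 g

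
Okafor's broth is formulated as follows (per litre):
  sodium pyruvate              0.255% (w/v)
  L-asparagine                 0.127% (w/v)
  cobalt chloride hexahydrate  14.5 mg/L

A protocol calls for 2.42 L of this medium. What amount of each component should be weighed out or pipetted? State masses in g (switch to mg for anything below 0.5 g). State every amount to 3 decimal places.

sodium pyruvate 6.171 g; L-asparagine 3.073 g; cobalt chloride hexahydrate 35.090 mg

Working volume: 2.42 L.
sodium pyruvate: 0.255 g per 100 mL × 2420 mL ÷ 100 = 6.171 g
L-asparagine: 0.127% w/v = 1.27 g/L → 1.27 × 2.42 L = 3.073 g
cobalt chloride hexahydrate: 14.5 mg/L × 2.42 L = 35.090 mg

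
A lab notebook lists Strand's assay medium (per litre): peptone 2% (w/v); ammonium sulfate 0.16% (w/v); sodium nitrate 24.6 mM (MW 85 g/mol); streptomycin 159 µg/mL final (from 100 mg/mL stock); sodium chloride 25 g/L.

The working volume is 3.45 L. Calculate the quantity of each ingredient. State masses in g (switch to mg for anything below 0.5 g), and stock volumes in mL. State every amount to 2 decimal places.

Scale factor relative to 1 L: 3.45.
peptone: 2% w/v = 20 g/L → 20 × 3.45 L = 69.00 g
ammonium sulfate: 0.16 g per 100 mL × 3450 mL ÷ 100 = 5.52 g
sodium nitrate: 24.6 mmol/L × 85 g/mol × 3.45 L ÷ 1000 = 7.21 g
streptomycin: V = C2·V2/C1 = 159 µg/mL × 3450 mL ÷ 100000 µg/mL = 5.49 mL
sodium chloride: 25 g/L × 3.45 L = 86.25 g

peptone 69.00 g; ammonium sulfate 5.52 g; sodium nitrate 7.21 g; streptomycin 5.49 mL; sodium chloride 86.25 g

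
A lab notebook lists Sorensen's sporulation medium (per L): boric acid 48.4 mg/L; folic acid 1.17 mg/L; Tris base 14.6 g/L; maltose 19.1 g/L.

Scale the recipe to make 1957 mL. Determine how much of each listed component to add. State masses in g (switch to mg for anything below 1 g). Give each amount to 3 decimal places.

Scale factor relative to 1 L: 1.957.
boric acid: 48.4 mg/L × 1.957 L = 94.719 mg
folic acid: 1.17 mg/L × 1.957 L = 2.290 mg
Tris base: 14.6 g/L × 1.957 L = 28.572 g
maltose: 19.1 g/L × 1.957 L = 37.379 g

boric acid 94.719 mg; folic acid 2.290 mg; Tris base 28.572 g; maltose 37.379 g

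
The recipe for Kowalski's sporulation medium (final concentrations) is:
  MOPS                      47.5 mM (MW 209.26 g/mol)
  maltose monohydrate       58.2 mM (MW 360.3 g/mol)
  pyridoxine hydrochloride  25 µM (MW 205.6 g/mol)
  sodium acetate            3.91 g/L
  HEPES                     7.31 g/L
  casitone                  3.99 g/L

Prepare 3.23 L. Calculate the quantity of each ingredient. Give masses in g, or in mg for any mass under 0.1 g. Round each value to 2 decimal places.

MOPS 32.11 g; maltose monohydrate 67.73 g; pyridoxine hydrochloride 16.60 mg; sodium acetate 12.63 g; HEPES 23.61 g; casitone 12.89 g

Scale factor relative to 1 L: 3.23.
MOPS: 47.5 mmol/L × 209.26 g/mol × 3.23 L ÷ 1000 = 32.11 g
maltose monohydrate: 58.2 mmol/L × 360.3 g/mol × 3.23 L ÷ 1000 = 67.73 g
pyridoxine hydrochloride: 25 µmol/L × 205.6 g/mol × 3.23 L ÷ 1000 = 16.60 mg
sodium acetate: 3.91 g/L × 3.23 L = 12.63 g
HEPES: 7.31 g/L × 3.23 L = 23.61 g
casitone: 3.99 g/L × 3.23 L = 12.89 g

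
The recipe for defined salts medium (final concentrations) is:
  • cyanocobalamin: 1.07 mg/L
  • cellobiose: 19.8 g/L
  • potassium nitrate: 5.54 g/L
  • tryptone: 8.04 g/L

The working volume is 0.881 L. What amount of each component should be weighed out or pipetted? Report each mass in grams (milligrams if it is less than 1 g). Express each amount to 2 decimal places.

cyanocobalamin 0.94 mg; cellobiose 17.44 g; potassium nitrate 4.88 g; tryptone 7.08 g

Scale factor relative to 1 L: 0.881.
cyanocobalamin: 1.07 mg/L × 0.881 L = 0.94 mg
cellobiose: 19.8 g/L × 0.881 L = 17.44 g
potassium nitrate: 5.54 g/L × 0.881 L = 4.88 g
tryptone: 8.04 g/L × 0.881 L = 7.08 g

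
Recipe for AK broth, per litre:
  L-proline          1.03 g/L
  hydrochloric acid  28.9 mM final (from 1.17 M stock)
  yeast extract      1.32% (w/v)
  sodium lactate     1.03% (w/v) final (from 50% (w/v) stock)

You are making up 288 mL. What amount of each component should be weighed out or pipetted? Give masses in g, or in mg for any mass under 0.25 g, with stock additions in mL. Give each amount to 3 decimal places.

L-proline 0.297 g; hydrochloric acid 7.114 mL; yeast extract 3.802 g; sodium lactate 5.933 mL

Working volume: 288 mL = 0.288 L.
L-proline: 1.03 g/L × 0.288 L = 0.297 g
hydrochloric acid: V = C2·V2/C1 = 28.9 mM × 288 mL ÷ 1170 mM = 7.114 mL
yeast extract: 1.32 g per 100 mL × 288 mL ÷ 100 = 3.802 g
sodium lactate: V = C2·V2/C1 = 1.03% ÷ 50% × 288 mL = 5.933 mL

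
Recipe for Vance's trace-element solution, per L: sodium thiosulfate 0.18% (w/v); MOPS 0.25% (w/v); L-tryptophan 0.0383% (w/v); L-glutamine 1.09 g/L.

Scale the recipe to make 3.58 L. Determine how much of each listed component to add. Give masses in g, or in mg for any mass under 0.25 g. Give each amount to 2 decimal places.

sodium thiosulfate 6.44 g; MOPS 8.95 g; L-tryptophan 1.37 g; L-glutamine 3.90 g

Scale factor relative to 1 L: 3.58.
sodium thiosulfate: 0.18 g per 100 mL × 3580 mL ÷ 100 = 6.44 g
MOPS: 0.25% w/v = 2.5 g/L → 2.5 × 3.58 L = 8.95 g
L-tryptophan: 0.0383% w/v = 0.383 g/L → 0.383 × 3.58 L = 1.37 g
L-glutamine: 1.09 g/L × 3.58 L = 3.90 g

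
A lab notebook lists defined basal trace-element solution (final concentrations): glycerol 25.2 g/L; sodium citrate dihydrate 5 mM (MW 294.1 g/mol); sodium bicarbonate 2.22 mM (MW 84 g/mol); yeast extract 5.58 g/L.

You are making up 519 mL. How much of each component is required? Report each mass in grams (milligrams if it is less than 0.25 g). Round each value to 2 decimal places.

Target volume = 519 mL = 0.519 L.
glycerol: 25.2 g/L × 0.519 L = 13.08 g
sodium citrate dihydrate: 5 mmol/L × 294.1 g/mol × 0.519 L ÷ 1000 = 0.76 g
sodium bicarbonate: 2.22 mmol/L × 84 mg/mmol × 0.519 L = 96.78 mg
yeast extract: 5.58 g/L × 0.519 L = 2.90 g

glycerol 13.08 g; sodium citrate dihydrate 0.76 g; sodium bicarbonate 96.78 mg; yeast extract 2.90 g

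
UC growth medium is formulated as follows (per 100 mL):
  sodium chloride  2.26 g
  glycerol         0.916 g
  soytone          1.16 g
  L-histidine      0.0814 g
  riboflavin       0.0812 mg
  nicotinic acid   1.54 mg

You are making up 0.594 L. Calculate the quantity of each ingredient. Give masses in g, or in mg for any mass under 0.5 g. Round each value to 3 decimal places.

Scale factor = 594 mL / 100 mL = 5.94.
sodium chloride: 2.26 g × (594 mL / 100 mL) = 13.424 g
glycerol: 0.916 g × (594 mL / 100 mL) = 5.441 g
soytone: 1.16 g × (594 mL / 100 mL) = 6.890 g
L-histidine: 0.0814 g × (594 mL / 100 mL) = 0.483516 g = 483.516 mg
riboflavin: 0.0812 mg × (594 mL / 100 mL) = 0.482 mg
nicotinic acid: 1.54 mg × (594 mL / 100 mL) = 9.148 mg

sodium chloride 13.424 g; glycerol 5.441 g; soytone 6.890 g; L-histidine 483.516 mg; riboflavin 0.482 mg; nicotinic acid 9.148 mg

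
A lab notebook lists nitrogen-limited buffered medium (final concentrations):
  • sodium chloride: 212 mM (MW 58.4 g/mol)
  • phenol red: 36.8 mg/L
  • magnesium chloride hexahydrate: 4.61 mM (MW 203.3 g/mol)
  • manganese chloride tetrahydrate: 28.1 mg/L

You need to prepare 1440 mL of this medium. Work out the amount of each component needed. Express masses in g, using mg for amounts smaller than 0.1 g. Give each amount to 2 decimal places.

sodium chloride 17.83 g; phenol red 52.99 mg; magnesium chloride hexahydrate 1.35 g; manganese chloride tetrahydrate 40.46 mg

Working volume: 1440 mL = 1.44 L.
sodium chloride: 212 mmol/L × 58.4 g/mol × 1.44 L ÷ 1000 = 17.83 g
phenol red: 36.8 mg/L × 1.44 L = 52.99 mg
magnesium chloride hexahydrate: 4.61 mmol/L × 203.3 g/mol × 1.44 L ÷ 1000 = 1.35 g
manganese chloride tetrahydrate: 28.1 mg/L × 1.44 L = 40.46 mg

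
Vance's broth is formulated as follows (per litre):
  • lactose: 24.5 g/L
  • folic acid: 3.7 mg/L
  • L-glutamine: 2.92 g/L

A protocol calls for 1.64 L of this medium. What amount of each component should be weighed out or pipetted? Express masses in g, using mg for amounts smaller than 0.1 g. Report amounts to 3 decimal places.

Scale factor relative to 1 L: 1.64.
lactose: 24.5 g/L × 1.64 L = 40.180 g
folic acid: 3.7 mg/L × 1.64 L = 6.068 mg
L-glutamine: 2.92 g/L × 1.64 L = 4.789 g

lactose 40.180 g; folic acid 6.068 mg; L-glutamine 4.789 g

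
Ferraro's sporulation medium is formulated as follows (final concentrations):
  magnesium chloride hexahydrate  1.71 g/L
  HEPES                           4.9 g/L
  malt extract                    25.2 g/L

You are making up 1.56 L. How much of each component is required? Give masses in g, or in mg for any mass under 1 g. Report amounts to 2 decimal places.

magnesium chloride hexahydrate 2.67 g; HEPES 7.64 g; malt extract 39.31 g

Scale factor relative to 1 L: 1.56.
magnesium chloride hexahydrate: 1.71 g/L × 1.56 L = 2.67 g
HEPES: 4.9 g/L × 1.56 L = 7.64 g
malt extract: 25.2 g/L × 1.56 L = 39.31 g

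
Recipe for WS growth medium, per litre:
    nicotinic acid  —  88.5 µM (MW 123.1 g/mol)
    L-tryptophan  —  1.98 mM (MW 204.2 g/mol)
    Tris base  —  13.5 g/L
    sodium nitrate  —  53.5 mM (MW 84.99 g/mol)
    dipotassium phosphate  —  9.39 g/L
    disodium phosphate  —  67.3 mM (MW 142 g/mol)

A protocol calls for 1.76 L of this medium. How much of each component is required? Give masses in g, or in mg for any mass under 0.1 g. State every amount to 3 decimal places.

nicotinic acid 19.174 mg; L-tryptophan 0.712 g; Tris base 23.760 g; sodium nitrate 8.003 g; dipotassium phosphate 16.526 g; disodium phosphate 16.820 g

Scale factor relative to 1 L: 1.76.
nicotinic acid: 88.5 µmol/L × 123.1 g/mol × 1.76 L ÷ 1000 = 19.174 mg
L-tryptophan: 1.98 mmol/L × 204.2 g/mol × 1.76 L ÷ 1000 = 0.712 g
Tris base: 13.5 g/L × 1.76 L = 23.760 g
sodium nitrate: 53.5 mmol/L × 84.99 g/mol × 1.76 L ÷ 1000 = 8.003 g
dipotassium phosphate: 9.39 g/L × 1.76 L = 16.526 g
disodium phosphate: 67.3 mmol/L × 142 g/mol × 1.76 L ÷ 1000 = 16.820 g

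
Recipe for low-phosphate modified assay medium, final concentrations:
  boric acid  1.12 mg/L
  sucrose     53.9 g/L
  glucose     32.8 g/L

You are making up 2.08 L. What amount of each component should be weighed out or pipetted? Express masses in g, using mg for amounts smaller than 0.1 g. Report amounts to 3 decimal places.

boric acid 2.330 mg; sucrose 112.112 g; glucose 68.224 g

Scale factor relative to 1 L: 2.08.
boric acid: 1.12 mg/L × 2.08 L = 2.330 mg
sucrose: 53.9 g/L × 2.08 L = 112.112 g
glucose: 32.8 g/L × 2.08 L = 68.224 g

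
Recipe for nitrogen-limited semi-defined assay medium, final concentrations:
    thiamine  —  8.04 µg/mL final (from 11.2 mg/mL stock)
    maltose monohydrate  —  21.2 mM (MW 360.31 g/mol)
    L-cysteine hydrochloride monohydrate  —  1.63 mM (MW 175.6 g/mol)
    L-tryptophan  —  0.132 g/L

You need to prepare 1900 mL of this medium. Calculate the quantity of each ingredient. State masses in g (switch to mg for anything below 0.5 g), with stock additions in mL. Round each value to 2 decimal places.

Target volume = 1900 mL = 1.9 L.
thiamine: C1V1 = C2V2 → 8.04 µg/mL × 1900 mL ÷ 11200 µg/mL = 1.36 mL
maltose monohydrate: 21.2 mmol/L × 360.31 g/mol × 1.9 L ÷ 1000 = 14.51 g
L-cysteine hydrochloride monohydrate: 1.63 mmol/L × 175.6 g/mol × 1.9 L ÷ 1000 = 0.54 g
L-tryptophan: 0.132 g/L × 1.9 L = 0.2508 g = 250.80 mg

thiamine 1.36 mL; maltose monohydrate 14.51 g; L-cysteine hydrochloride monohydrate 0.54 g; L-tryptophan 250.80 mg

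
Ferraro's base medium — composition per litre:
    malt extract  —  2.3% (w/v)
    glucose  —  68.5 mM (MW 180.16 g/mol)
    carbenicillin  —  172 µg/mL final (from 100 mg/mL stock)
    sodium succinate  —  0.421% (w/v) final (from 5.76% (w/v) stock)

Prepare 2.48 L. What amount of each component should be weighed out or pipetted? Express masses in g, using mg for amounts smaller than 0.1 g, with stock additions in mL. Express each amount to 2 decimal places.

Scale factor relative to 1 L: 2.48.
malt extract: 2.3 g per 100 mL × 2480 mL ÷ 100 = 57.04 g
glucose: 68.5 mmol/L × 180.16 g/mol × 2.48 L ÷ 1000 = 30.61 g
carbenicillin: dilute stock: 172 µg/mL × 2480 mL ÷ 100000 µg/mL = 4.27 mL
sodium succinate: V = C2·V2/C1 = 0.421% ÷ 5.76% × 2480 mL = 181.26 mL

malt extract 57.04 g; glucose 30.61 g; carbenicillin 4.27 mL; sodium succinate 181.26 mL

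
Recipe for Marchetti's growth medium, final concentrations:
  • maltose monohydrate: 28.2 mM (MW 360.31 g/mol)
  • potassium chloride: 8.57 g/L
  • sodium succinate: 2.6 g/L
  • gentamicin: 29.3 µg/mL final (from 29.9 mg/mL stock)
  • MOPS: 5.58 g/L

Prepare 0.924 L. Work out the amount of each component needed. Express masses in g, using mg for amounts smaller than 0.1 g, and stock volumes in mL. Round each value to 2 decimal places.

maltose monohydrate 9.39 g; potassium chloride 7.92 g; sodium succinate 2.40 g; gentamicin 0.91 mL; MOPS 5.16 g

Scale factor relative to 1 L: 0.924.
maltose monohydrate: 28.2 mmol/L × 360.31 g/mol × 0.924 L ÷ 1000 = 9.39 g
potassium chloride: 8.57 g/L × 0.924 L = 7.92 g
sodium succinate: 2.6 g/L × 0.924 L = 2.40 g
gentamicin: V = C2·V2/C1 = 29.3 µg/mL × 924 mL ÷ 29900 µg/mL = 0.91 mL
MOPS: 5.58 g/L × 0.924 L = 5.16 g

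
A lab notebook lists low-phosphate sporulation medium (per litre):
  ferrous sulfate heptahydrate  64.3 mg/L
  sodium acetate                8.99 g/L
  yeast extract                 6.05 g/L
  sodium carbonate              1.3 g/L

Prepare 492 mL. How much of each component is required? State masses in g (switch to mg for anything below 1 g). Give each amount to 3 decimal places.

ferrous sulfate heptahydrate 31.636 mg; sodium acetate 4.423 g; yeast extract 2.977 g; sodium carbonate 639.600 mg

Working volume: 492 mL = 0.492 L.
ferrous sulfate heptahydrate: 64.3 mg/L × 0.492 L = 31.636 mg
sodium acetate: 8.99 g/L × 0.492 L = 4.423 g
yeast extract: 6.05 g/L × 0.492 L = 2.977 g
sodium carbonate: 1.3 g/L × 0.492 L = 0.6396 g = 639.600 mg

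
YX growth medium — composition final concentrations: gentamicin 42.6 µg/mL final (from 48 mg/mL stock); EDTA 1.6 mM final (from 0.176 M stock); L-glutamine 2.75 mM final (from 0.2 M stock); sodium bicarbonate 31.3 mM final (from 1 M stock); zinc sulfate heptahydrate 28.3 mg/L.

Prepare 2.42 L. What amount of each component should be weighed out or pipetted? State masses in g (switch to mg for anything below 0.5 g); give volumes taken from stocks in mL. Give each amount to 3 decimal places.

Scale factor relative to 1 L: 2.42.
gentamicin: V = C2·V2/C1 = 42.6 µg/mL × 2420 mL ÷ 48000 µg/mL = 2.148 mL
EDTA: V = C2·V2/C1 = 1.6 mM × 2420 mL ÷ 176 mM = 22.000 mL
L-glutamine: C1V1 = C2V2 → 2.75 mM × 2420 mL ÷ 200 mM = 33.275 mL
sodium bicarbonate: C1V1 = C2V2 → 31.3 mM × 2420 mL ÷ 1000 mM = 75.746 mL
zinc sulfate heptahydrate: 28.3 mg/L × 2.42 L = 68.486 mg

gentamicin 2.148 mL; EDTA 22.000 mL; L-glutamine 33.275 mL; sodium bicarbonate 75.746 mL; zinc sulfate heptahydrate 68.486 mg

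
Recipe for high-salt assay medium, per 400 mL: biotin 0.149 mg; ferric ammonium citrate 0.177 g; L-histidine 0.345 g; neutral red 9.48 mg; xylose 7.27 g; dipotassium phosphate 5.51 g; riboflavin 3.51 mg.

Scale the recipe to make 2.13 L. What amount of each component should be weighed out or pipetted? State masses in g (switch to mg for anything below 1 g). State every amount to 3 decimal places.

biotin 0.793 mg; ferric ammonium citrate 942.525 mg; L-histidine 1.837 g; neutral red 50.481 mg; xylose 38.713 g; dipotassium phosphate 29.341 g; riboflavin 18.691 mg

Scale factor = 2130 mL / 400 mL = 5.325.
biotin: 0.149 mg × (2130 mL / 400 mL) = 0.793 mg
ferric ammonium citrate: 0.177 g × (2130 mL / 400 mL) = 0.942525 g = 942.525 mg
L-histidine: 0.345 g × (2130 mL / 400 mL) = 1.837 g
neutral red: 9.48 mg × (2130 mL / 400 mL) = 50.481 mg
xylose: 7.27 g × (2130 mL / 400 mL) = 38.713 g
dipotassium phosphate: 5.51 g × (2130 mL / 400 mL) = 29.341 g
riboflavin: 3.51 mg × (2130 mL / 400 mL) = 18.691 mg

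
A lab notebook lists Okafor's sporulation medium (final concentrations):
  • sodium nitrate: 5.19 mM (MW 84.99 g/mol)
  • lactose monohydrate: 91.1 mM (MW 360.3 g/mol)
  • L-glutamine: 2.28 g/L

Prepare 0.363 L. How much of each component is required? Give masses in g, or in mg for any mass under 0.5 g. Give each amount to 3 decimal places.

Working volume: 0.363 L.
sodium nitrate: 5.19 mmol/L × 84.99 mg/mmol × 0.363 L = 160.119 mg
lactose monohydrate: 91.1 mmol/L × 360.3 g/mol × 0.363 L ÷ 1000 = 11.915 g
L-glutamine: 2.28 g/L × 0.363 L = 0.828 g

sodium nitrate 160.119 mg; lactose monohydrate 11.915 g; L-glutamine 0.828 g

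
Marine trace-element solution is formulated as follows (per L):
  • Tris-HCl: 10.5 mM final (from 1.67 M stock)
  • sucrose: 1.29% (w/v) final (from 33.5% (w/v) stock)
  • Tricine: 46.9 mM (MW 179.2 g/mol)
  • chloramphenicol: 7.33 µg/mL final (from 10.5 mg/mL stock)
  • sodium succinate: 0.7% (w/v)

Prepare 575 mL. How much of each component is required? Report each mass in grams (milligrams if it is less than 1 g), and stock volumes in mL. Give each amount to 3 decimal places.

Tris-HCl 3.615 mL; sucrose 22.142 mL; Tricine 4.833 g; chloramphenicol 0.401 mL; sodium succinate 4.025 g

Target volume = 575 mL = 0.575 L.
Tris-HCl: V = C2·V2/C1 = 10.5 mM × 575 mL ÷ 1670 mM = 3.615 mL
sucrose: dilute stock: 1.29% ÷ 33.5% × 575 mL = 22.142 mL
Tricine: 46.9 mmol/L × 179.2 g/mol × 0.575 L ÷ 1000 = 4.833 g
chloramphenicol: C1V1 = C2V2 → 7.33 µg/mL × 575 mL ÷ 10500 µg/mL = 0.401 mL
sodium succinate: 0.7 g per 100 mL × 575 mL ÷ 100 = 4.025 g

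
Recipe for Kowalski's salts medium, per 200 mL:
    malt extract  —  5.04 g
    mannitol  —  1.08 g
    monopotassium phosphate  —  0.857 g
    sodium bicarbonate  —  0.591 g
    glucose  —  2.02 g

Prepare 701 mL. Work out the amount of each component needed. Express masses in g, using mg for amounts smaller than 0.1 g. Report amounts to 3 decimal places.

malt extract 17.665 g; mannitol 3.785 g; monopotassium phosphate 3.004 g; sodium bicarbonate 2.071 g; glucose 7.080 g

Ratio of target to recipe volume: 701 / 200 = 3.505.
malt extract: 5.04 g × (701 mL / 200 mL) = 17.665 g
mannitol: 1.08 g × (701 mL / 200 mL) = 3.785 g
monopotassium phosphate: 0.857 g × (701 mL / 200 mL) = 3.004 g
sodium bicarbonate: 0.591 g × (701 mL / 200 mL) = 2.071 g
glucose: 2.02 g × (701 mL / 200 mL) = 7.080 g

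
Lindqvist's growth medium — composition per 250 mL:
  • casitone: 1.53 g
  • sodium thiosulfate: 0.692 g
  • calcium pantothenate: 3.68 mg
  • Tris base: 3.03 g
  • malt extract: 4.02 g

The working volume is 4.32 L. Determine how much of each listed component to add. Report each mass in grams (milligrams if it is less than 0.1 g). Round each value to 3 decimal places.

Ratio of target to recipe volume: 4320 / 250 = 17.28.
casitone: 1.53 g × (4320 mL / 250 mL) = 26.438 g
sodium thiosulfate: 0.692 g × (4320 mL / 250 mL) = 11.958 g
calcium pantothenate: 3.68 mg × (4320 mL / 250 mL) = 63.590 mg
Tris base: 3.03 g × (4320 mL / 250 mL) = 52.358 g
malt extract: 4.02 g × (4320 mL / 250 mL) = 69.466 g

casitone 26.438 g; sodium thiosulfate 11.958 g; calcium pantothenate 63.590 mg; Tris base 52.358 g; malt extract 69.466 g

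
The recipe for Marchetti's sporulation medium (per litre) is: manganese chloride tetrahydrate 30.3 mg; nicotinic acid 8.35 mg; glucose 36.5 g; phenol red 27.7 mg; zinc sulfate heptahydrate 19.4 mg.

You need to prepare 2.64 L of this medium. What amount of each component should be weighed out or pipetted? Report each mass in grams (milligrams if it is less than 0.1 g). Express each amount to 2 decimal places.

Ratio of target to recipe volume: 2640 / 1000 = 2.64.
manganese chloride tetrahydrate: 30.3 mg × (2640 mL / 1000 mL) = 79.99 mg
nicotinic acid: 8.35 mg × (2640 mL / 1000 mL) = 22.04 mg
glucose: 36.5 g × (2640 mL / 1000 mL) = 96.36 g
phenol red: 27.7 mg × (2640 mL / 1000 mL) = 73.13 mg
zinc sulfate heptahydrate: 19.4 mg × (2640 mL / 1000 mL) = 51.22 mg

manganese chloride tetrahydrate 79.99 mg; nicotinic acid 22.04 mg; glucose 96.36 g; phenol red 73.13 mg; zinc sulfate heptahydrate 51.22 mg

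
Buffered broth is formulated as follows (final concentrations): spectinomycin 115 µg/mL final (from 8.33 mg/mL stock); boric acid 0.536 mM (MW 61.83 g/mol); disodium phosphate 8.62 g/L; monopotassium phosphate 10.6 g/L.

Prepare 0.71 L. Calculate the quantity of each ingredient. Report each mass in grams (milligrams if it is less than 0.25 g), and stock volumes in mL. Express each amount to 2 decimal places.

Scale factor relative to 1 L: 0.71.
spectinomycin: dilute stock: 115 µg/mL × 710 mL ÷ 8330 µg/mL = 9.80 mL
boric acid: 0.536 mmol/L × 61.83 mg/mmol × 0.71 L = 23.53 mg
disodium phosphate: 8.62 g/L × 0.71 L = 6.12 g
monopotassium phosphate: 10.6 g/L × 0.71 L = 7.53 g

spectinomycin 9.80 mL; boric acid 23.53 mg; disodium phosphate 6.12 g; monopotassium phosphate 7.53 g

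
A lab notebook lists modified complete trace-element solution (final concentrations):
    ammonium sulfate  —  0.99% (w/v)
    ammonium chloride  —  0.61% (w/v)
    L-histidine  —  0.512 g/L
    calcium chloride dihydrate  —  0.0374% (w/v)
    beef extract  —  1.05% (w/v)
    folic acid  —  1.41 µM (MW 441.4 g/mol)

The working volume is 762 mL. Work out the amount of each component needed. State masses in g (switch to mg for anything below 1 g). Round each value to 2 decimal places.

Scale factor relative to 1 L: 0.762.
ammonium sulfate: 0.99% w/v = 9.9 g/L → 9.9 × 0.762 L = 7.54 g
ammonium chloride: 0.61% w/v = 6.1 g/L → 6.1 × 0.762 L = 4.65 g
L-histidine: 0.512 g/L × 0.762 L = 0.390144 g = 390.14 mg
calcium chloride dihydrate: 0.0374% w/v = 0.374 g/L → 0.374 × 0.762 L = 0.284988 g = 284.99 mg
beef extract: 1.05% w/v = 10.5 g/L → 10.5 × 0.762 L = 8.00 g
folic acid: 1.41 µmol/L × 441.4 g/mol × 0.762 L ÷ 1000 = 0.47 mg

ammonium sulfate 7.54 g; ammonium chloride 4.65 g; L-histidine 390.14 mg; calcium chloride dihydrate 284.99 mg; beef extract 8.00 g; folic acid 0.47 mg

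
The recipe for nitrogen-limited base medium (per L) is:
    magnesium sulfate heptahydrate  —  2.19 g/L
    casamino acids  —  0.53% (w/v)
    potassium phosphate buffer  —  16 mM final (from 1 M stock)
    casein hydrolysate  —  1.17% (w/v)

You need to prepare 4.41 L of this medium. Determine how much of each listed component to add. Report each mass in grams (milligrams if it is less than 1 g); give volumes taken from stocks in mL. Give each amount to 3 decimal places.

Scale factor relative to 1 L: 4.41.
magnesium sulfate heptahydrate: 2.19 g/L × 4.41 L = 9.658 g
casamino acids: 0.53 g per 100 mL × 4410 mL ÷ 100 = 23.373 g
potassium phosphate buffer: V = C2·V2/C1 = 16 mM × 4410 mL ÷ 1000 mM = 70.560 mL
casein hydrolysate: 1.17 g per 100 mL × 4410 mL ÷ 100 = 51.597 g

magnesium sulfate heptahydrate 9.658 g; casamino acids 23.373 g; potassium phosphate buffer 70.560 mL; casein hydrolysate 51.597 g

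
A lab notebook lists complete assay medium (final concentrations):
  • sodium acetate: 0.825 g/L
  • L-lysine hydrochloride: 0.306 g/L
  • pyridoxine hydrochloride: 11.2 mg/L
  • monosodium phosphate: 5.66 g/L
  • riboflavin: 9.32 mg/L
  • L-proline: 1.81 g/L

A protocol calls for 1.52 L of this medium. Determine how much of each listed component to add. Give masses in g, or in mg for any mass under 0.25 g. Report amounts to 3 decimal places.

Scale factor relative to 1 L: 1.52.
sodium acetate: 0.825 g/L × 1.52 L = 1.254 g
L-lysine hydrochloride: 0.306 g/L × 1.52 L = 0.465 g
pyridoxine hydrochloride: 11.2 mg/L × 1.52 L = 17.024 mg
monosodium phosphate: 5.66 g/L × 1.52 L = 8.603 g
riboflavin: 9.32 mg/L × 1.52 L = 14.166 mg
L-proline: 1.81 g/L × 1.52 L = 2.751 g

sodium acetate 1.254 g; L-lysine hydrochloride 0.465 g; pyridoxine hydrochloride 17.024 mg; monosodium phosphate 8.603 g; riboflavin 14.166 mg; L-proline 2.751 g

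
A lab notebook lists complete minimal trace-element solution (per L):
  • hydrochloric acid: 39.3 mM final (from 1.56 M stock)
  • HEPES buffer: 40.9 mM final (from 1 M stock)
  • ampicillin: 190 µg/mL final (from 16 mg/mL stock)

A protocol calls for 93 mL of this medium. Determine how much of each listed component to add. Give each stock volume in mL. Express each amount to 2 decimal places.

Working volume: 93 mL = 0.093 L.
hydrochloric acid: V = C2·V2/C1 = 39.3 mM × 93 mL ÷ 1560 mM = 2.34 mL
HEPES buffer: C1V1 = C2V2 → 40.9 mM × 93 mL ÷ 1000 mM = 3.80 mL
ampicillin: V = C2·V2/C1 = 190 µg/mL × 93 mL ÷ 16000 µg/mL = 1.10 mL

hydrochloric acid 2.34 mL; HEPES buffer 3.80 mL; ampicillin 1.10 mL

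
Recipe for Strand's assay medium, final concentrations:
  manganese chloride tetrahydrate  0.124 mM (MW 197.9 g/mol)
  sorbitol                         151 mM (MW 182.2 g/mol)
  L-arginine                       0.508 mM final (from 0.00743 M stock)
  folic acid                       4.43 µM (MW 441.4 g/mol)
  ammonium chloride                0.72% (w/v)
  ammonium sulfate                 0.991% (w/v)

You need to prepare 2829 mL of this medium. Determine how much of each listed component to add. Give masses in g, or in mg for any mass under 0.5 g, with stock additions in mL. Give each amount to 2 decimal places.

manganese chloride tetrahydrate 69.42 mg; sorbitol 77.83 g; L-arginine 193.42 mL; folic acid 5.53 mg; ammonium chloride 20.37 g; ammonium sulfate 28.04 g

Scale factor relative to 1 L: 2.829.
manganese chloride tetrahydrate: 0.124 mmol/L × 197.9 mg/mmol × 2.829 L = 69.42 mg
sorbitol: 151 mmol/L × 182.2 g/mol × 2.829 L ÷ 1000 = 77.83 g
L-arginine: V = C2·V2/C1 = 0.508 mM × 2829 mL ÷ 7.43 mM = 193.42 mL
folic acid: 4.43 µmol/L × 441.4 g/mol × 2.829 L ÷ 1000 = 5.53 mg
ammonium chloride: 0.72 g per 100 mL × 2829 mL ÷ 100 = 20.37 g
ammonium sulfate: 0.991 g per 100 mL × 2829 mL ÷ 100 = 28.04 g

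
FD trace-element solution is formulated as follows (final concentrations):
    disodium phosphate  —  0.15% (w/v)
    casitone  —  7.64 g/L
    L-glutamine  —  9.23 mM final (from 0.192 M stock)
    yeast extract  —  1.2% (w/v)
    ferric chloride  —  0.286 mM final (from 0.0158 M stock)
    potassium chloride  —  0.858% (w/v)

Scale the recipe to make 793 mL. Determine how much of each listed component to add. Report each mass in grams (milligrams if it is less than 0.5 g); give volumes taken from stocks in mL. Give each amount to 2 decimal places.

disodium phosphate 1.19 g; casitone 6.06 g; L-glutamine 38.12 mL; yeast extract 9.52 g; ferric chloride 14.35 mL; potassium chloride 6.80 g

Scale factor relative to 1 L: 0.793.
disodium phosphate: 0.15% w/v = 1.5 g/L → 1.5 × 0.793 L = 1.19 g
casitone: 7.64 g/L × 0.793 L = 6.06 g
L-glutamine: dilute stock: 9.23 mM × 793 mL ÷ 192 mM = 38.12 mL
yeast extract: 1.2 g per 100 mL × 793 mL ÷ 100 = 9.52 g
ferric chloride: dilute stock: 0.286 mM × 793 mL ÷ 15.8 mM = 14.35 mL
potassium chloride: 0.858 g per 100 mL × 793 mL ÷ 100 = 6.80 g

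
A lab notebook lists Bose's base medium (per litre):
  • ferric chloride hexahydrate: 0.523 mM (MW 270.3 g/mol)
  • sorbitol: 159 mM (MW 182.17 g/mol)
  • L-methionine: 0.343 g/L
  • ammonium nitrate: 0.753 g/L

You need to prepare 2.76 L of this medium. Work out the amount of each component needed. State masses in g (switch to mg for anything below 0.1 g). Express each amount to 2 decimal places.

Scale factor relative to 1 L: 2.76.
ferric chloride hexahydrate: 0.523 mmol/L × 270.3 g/mol × 2.76 L ÷ 1000 = 0.39 g
sorbitol: 159 mmol/L × 182.17 g/mol × 2.76 L ÷ 1000 = 79.94 g
L-methionine: 0.343 g/L × 2.76 L = 0.95 g
ammonium nitrate: 0.753 g/L × 2.76 L = 2.08 g

ferric chloride hexahydrate 0.39 g; sorbitol 79.94 g; L-methionine 0.95 g; ammonium nitrate 2.08 g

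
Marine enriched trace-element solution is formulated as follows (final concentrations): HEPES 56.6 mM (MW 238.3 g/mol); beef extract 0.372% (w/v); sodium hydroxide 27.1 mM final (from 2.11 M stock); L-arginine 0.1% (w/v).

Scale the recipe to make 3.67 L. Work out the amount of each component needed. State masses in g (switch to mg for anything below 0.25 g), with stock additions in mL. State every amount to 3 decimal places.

HEPES 49.500 g; beef extract 13.652 g; sodium hydroxide 47.136 mL; L-arginine 3.670 g

Scale factor relative to 1 L: 3.67.
HEPES: 56.6 mmol/L × 238.3 g/mol × 3.67 L ÷ 1000 = 49.500 g
beef extract: 0.372% w/v = 3.72 g/L → 3.72 × 3.67 L = 13.652 g
sodium hydroxide: V = C2·V2/C1 = 27.1 mM × 3670 mL ÷ 2110 mM = 47.136 mL
L-arginine: 0.1 g per 100 mL × 3670 mL ÷ 100 = 3.670 g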